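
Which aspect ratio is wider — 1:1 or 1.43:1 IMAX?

1.43:1 IMAX

1 and 1.43; 1.43 > 1.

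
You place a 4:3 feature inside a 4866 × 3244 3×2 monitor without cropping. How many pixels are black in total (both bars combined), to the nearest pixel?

4:3 is narrower than 3×2, so it spans the full height.
Content width = 3244 × 4/3 ≈ 4325.3333 px.
Black = 4866 − 4325.3333 = 540.6667 px.
Across the 3244-px span: 540.6667 × 3244 ≈ 1753923 px.

1753923 pixels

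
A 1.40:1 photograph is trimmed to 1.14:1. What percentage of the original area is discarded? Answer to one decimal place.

18.6%

Going from 1.40:1 to 1.14:1 means cutting width while keeping height.
(1.140)/(1.400) ≈ 0.814 of the area survives, leaving 18.57% discarded.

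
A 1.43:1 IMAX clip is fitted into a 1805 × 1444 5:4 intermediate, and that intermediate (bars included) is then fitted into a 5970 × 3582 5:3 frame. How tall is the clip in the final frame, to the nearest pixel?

Inside the 1805×1444 canvas the clip is width-limited at 1805.00 × 1262.24.
Second fit — the 5:4 canvas into 5970×3582 spans the height: 4477.50 × 3582.00 (×2.4806 from 1805×1444).
So the clip's height is 1262.24 × 2.4806 ≈ 3131.12.

3131 px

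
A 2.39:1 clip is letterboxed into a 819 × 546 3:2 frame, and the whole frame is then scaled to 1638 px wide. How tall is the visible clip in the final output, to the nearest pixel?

685 px

At 819×546 the clip is width-limited, so height = 819 / 2.390 ≈ 342.68 px.
Scaling 819 → 1638 is ×2.0000, so the height becomes 342.68 × 2.0000 ≈ 685.36 px.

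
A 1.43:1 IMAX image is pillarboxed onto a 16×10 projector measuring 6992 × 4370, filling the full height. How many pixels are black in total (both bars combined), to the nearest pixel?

3246473 pixels

The image is 4370 × 1.430 ≈ 6249.1000 px wide.
6992 − 6249.1000 = 742.9000 px of bars.
Bar area = 742.9000 × 4370 ≈ 3246473 px.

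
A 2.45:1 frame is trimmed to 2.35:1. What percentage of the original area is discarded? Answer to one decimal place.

Going from 2.45:1 to 2.35:1 means cutting width while keeping height.
(2.350)/(2.450) ≈ 0.959 of the area survives, leaving 4.08% discarded.

4.1%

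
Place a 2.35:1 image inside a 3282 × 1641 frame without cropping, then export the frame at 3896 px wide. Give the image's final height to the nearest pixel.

1658 px

Fitted into 3282×1641, the image spans the width; its height is 3282 / 2.350 ≈ 1396.60 px.
Scaling 3282 → 3896 is ×1.1871, so the height becomes 1396.60 × 1.1871 ≈ 1657.87 px.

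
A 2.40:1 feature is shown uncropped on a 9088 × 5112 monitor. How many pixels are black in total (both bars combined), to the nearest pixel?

12044629 pixels

2.40:1 is wider than 16:9, so it spans the full width.
Content height = 9088 / 2.400 ≈ 3786.6667 px.
Black = 5112 − 3786.6667 = 1325.3333 px.
Bar area = 1325.3333 × 9088 ≈ 12044629 px.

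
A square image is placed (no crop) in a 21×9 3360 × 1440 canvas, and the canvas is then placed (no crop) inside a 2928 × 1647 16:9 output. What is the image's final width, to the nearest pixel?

1255 px

First fit — square into 3360×1440 spans the height: 1440.00 × 1440.00.
Second fit — the 21×9 canvas into 2928×1647 spans the width: 2928.00 × 1254.86 (×0.8714 from 3360×1440).
The image scales with it: width 1440.00 × 0.8714 ≈ 1254.86.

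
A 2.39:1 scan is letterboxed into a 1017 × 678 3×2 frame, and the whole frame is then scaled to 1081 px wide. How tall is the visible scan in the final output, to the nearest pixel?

452 px

Fitted into 1017×678, the scan spans the width; its height is 1017 / 2.390 ≈ 425.52 px.
The frame scales by 1081/1017 = 1.0629; 425.52 × 1.0629 ≈ 452.30 px.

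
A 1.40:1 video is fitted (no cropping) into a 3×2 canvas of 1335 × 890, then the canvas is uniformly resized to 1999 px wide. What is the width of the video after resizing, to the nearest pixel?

In the 1335×890 frame the video fills the height: width = 890 × 1.400 ≈ 1246.00 px.
Scaling 1335 → 1999 is ×1.4974, so the width becomes 1246.00 × 1.4974 ≈ 1865.73 px.

1866 px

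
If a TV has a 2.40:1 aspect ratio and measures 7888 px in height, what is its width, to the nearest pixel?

7888 × 2.400 = 18931.20.

18931 px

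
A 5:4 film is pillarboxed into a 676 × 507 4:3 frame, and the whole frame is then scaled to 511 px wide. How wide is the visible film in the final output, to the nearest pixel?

In the 676×507 frame the film fills the height: width = 507 × 5/4 ≈ 633.75 px.
Resizing to 511 px wide multiplies everything by 0.7559: 633.75 → 479.06 px.

479 px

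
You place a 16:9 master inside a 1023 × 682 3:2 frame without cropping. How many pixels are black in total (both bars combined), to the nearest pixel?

16:9 is wider than 3:2, so it spans the full width.
Content height = 1023 × 9/16 ≈ 575.4375 px.
Leftover height: 682 − 575.4375 = 106.5625 px.
That's 106.5625 × 1023 ≈ 109013 black pixels.

109013 pixels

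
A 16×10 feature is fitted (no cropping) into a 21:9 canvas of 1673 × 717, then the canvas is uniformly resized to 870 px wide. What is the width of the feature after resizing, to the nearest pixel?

597 px

In the 1673×717 frame the feature fills the height: width = 717 × 16/10 ≈ 1147.20 px.
The frame scales by 870/1673 = 0.5200; 1147.20 × 0.5200 ≈ 596.57 px.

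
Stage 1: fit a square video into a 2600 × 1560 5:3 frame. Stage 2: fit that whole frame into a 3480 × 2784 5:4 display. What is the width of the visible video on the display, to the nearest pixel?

2088 px

square in 2600×1560: fills the height, so the video is 1560.00 × 1560.00.
The 5:3 canvas is width-limited in 3480×2784, giving 3480.00 × 2088.00; scale factor 1.3385.
Applying the same ×1.3385: 1560.00 → 2088.00.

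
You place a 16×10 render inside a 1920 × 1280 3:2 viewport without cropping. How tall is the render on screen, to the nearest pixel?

1200 px

16×10 is wider than 3:2, so it spans the full width.
Content height = 1920 × 10/16 ≈ 1200.00 px.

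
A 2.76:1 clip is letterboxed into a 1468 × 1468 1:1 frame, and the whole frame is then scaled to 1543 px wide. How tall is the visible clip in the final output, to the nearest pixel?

Fitted into 1468×1468, the clip spans the width; its height is 1468 / 2.760 ≈ 531.88 px.
The frame scales by 1543/1468 = 1.0511; 531.88 × 1.0511 ≈ 559.06 px.

559 px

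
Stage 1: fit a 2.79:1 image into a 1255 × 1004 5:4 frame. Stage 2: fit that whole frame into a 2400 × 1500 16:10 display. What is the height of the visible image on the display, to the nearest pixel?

672 px

First fit — 2.79:1 into 1255×1004 spans the width: 1255.00 × 449.82.
Second fit — the 5:4 canvas into 2400×1500 spans the height: 1875.00 × 1500.00 (×1.4940 from 1255×1004).
The image scales with it: height 449.82 × 1.4940 ≈ 672.04.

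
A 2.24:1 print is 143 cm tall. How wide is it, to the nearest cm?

320 cm

Width = 143 × 2.240 = 320.32.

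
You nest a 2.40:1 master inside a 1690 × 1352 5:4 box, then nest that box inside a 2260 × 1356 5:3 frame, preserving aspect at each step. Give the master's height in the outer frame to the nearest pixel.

706 px

2.40:1 in 1690×1352: fills the width, so the master is 1690.00 × 704.17.
Second fit — the 5:4 canvas into 2260×1356 spans the height: 1695.00 × 1356.00 (×1.0030 from 1690×1352).
The master scales with it: height 704.17 × 1.0030 ≈ 706.25.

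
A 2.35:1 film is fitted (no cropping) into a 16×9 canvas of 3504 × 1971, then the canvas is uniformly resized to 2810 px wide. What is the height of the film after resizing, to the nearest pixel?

Fitted into 3504×1971, the film spans the width; its height is 3504 / 2.350 ≈ 1491.06 px.
Scaling 3504 → 2810 is ×0.8019, so the height becomes 1491.06 × 0.8019 ≈ 1195.74 px.

1196 px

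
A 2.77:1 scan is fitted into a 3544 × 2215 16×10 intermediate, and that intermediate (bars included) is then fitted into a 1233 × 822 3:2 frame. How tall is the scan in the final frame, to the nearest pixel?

2.77:1 in 3544×2215: fills the width, so the scan is 3544.00 × 1279.42.
16×10 in 1233×822: fills the width, so the intermediate becomes 1233.00 × 770.62 — a scale of ×0.3479.
So the scan's height is 1279.42 × 0.3479 ≈ 445.13.

445 px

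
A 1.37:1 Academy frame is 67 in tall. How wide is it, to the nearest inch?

92 in

67 × 1.370 = 91.79.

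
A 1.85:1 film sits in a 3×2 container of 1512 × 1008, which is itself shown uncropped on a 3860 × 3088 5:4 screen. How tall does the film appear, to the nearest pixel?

First fit — 1.85:1 into 1512×1008 spans the width: 1512.00 × 817.30.
The 3×2 canvas is width-limited in 3860×3088, giving 3860.00 × 2573.33; scale factor 2.5529.
So the film's height is 817.30 × 2.5529 ≈ 2086.49.

2086 px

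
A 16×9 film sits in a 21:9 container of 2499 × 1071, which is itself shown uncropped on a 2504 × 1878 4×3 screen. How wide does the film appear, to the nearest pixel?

1908 px

First fit — 16×9 into 2499×1071 spans the height: 1904.00 × 1071.00.
21:9 in 2504×1878: fills the width, so the intermediate becomes 2504.00 × 1073.14 — a scale of ×1.0020.
The film scales with it: width 1904.00 × 1.0020 ≈ 1907.81.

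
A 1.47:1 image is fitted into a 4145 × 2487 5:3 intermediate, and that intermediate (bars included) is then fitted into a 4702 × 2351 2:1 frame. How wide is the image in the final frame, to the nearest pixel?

First fit — 1.47:1 into 4145×2487 spans the height: 3655.89 × 2487.00.
5:3 in 4702×2351: fills the height, so the intermediate becomes 3918.33 × 2351.00 — a scale of ×0.9453.
The image scales with it: width 3655.89 × 0.9453 ≈ 3455.97.

3456 px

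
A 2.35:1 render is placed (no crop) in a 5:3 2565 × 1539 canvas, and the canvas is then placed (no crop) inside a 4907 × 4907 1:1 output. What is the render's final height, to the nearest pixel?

2088 px

Inside the 2565×1539 canvas the render is width-limited at 2565.00 × 1091.49.
5:3 in 4907×4907: fills the width, so the intermediate becomes 4907.00 × 2944.20 — a scale of ×1.9131.
So the render's height is 1091.49 × 1.9131 ≈ 2088.09.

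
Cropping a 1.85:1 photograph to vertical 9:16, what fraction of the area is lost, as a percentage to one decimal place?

69.6%

vertical 9:16 is narrower than 1.85:1, so the crop keeps the full height and trims the width.
(0.562)/(1.850) ≈ 0.304 of the area survives, leaving 69.59% discarded.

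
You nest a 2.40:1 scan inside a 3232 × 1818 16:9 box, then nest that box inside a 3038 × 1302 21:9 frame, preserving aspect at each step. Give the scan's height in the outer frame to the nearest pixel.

First fit — 2.40:1 into 3232×1818 spans the width: 3232.00 × 1346.67.
16:9 in 3038×1302: fills the height, so the intermediate becomes 2314.67 × 1302.00 — a scale of ×0.7162.
Applying the same ×0.7162: 1346.67 → 964.44.

964 px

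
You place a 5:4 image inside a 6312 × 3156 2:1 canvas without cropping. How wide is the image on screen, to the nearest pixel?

5:4 (1.250) < 2:1 (2.000), so the image fills the height.
Content width = 3156 × 5/4 ≈ 3945.00 px.

3945 px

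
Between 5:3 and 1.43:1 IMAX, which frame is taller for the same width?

5:3 = 1.667 and 1.43; 1.667 > 1.43. The smaller width-to-height ratio is the taller frame.

1.43:1 IMAX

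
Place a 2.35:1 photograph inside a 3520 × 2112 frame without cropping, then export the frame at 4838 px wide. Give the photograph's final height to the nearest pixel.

2059 px

Fitted into 3520×2112, the photograph spans the width; its height is 3520 / 2.350 ≈ 1497.87 px.
Scaling 3520 → 4838 is ×1.3744, so the height becomes 1497.87 × 1.3744 ≈ 2058.72 px.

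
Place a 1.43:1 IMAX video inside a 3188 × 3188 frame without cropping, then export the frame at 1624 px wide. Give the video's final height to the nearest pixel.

1136 px

Fitted into 3188×3188, the video spans the width; its height is 3188 / 1.430 ≈ 2229.37 px.
Scaling 3188 → 1624 is ×0.5094, so the height becomes 2229.37 × 0.5094 ≈ 1135.66 px.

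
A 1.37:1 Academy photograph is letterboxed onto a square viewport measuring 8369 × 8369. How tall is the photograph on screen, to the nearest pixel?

Since 1.370 > 1.000, the photograph is width-limited.
That makes the image 6108.76 px tall (8369 / 1.370).

6109 px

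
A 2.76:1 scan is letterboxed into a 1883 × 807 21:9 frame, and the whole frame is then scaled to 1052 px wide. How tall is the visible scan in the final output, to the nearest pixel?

381 px

Fitted into 1883×807, the scan spans the width; its height is 1883 / 2.760 ≈ 682.25 px.
Resizing to 1052 px wide multiplies everything by 0.5587: 682.25 → 381.16 px.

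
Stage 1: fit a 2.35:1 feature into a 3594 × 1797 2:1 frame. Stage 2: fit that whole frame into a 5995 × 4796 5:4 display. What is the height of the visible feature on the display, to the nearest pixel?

2551 px

First fit — 2.35:1 into 3594×1797 spans the width: 3594.00 × 1529.36.
The 2:1 canvas is width-limited in 5995×4796, giving 5995.00 × 2997.50; scale factor 1.6681.
Applying the same ×1.6681: 1529.36 → 2551.06.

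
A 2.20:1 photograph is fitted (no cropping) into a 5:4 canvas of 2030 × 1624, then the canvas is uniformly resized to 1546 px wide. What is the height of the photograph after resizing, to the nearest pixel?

In the 2030×1624 frame the photograph fills the width: height = 2030 / 2.200 ≈ 922.73 px.
Scaling 2030 → 1546 is ×0.7616, so the height becomes 922.73 × 0.7616 ≈ 702.73 px.

703 px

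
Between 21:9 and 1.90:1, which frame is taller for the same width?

21:9 = 2.333 and 1.9; 2.333 > 1.9. The smaller width-to-height ratio is the taller frame.

1.90:1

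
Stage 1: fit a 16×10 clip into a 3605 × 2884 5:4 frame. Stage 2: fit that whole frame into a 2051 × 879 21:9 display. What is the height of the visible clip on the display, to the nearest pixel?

687 px

16×10 in 3605×2884: fills the width, so the clip is 3605.00 × 2253.12.
Second fit — the 5:4 canvas into 2051×879 spans the height: 1098.75 × 879.00 (×0.3048 from 3605×2884).
So the clip's height is 2253.12 × 0.3048 ≈ 686.72.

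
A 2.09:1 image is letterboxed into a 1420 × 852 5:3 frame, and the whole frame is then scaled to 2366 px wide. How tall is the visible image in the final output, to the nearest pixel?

At 1420×852 the image is width-limited, so height = 1420 / 2.090 ≈ 679.43 px.
Scaling 1420 → 2366 is ×1.6662, so the height becomes 679.43 × 1.6662 ≈ 1132.06 px.

1132 px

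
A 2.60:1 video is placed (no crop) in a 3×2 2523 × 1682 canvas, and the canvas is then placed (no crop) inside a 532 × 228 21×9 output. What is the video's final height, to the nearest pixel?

First fit — 2.60:1 into 2523×1682 spans the width: 2523.00 × 970.38.
The 3×2 canvas is height-limited in 532×228, giving 342.00 × 228.00; scale factor 0.1356.
The video scales with it: height 970.38 × 0.1356 ≈ 131.54.

132 px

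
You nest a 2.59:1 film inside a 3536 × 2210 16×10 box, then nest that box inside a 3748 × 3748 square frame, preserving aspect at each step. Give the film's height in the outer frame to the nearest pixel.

2.59:1 in 3536×2210: fills the width, so the film is 3536.00 × 1365.25.
16×10 in 3748×3748: fills the width, so the intermediate becomes 3748.00 × 2342.50 — a scale of ×1.0600.
So the film's height is 1365.25 × 1.0600 ≈ 1447.10.

1447 px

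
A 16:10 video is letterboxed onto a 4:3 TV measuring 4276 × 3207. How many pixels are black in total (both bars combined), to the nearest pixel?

2285522 pixels

16:10 is wider than 4:3, so it spans the full width.
Content height = 4276 × 10/16 ≈ 2672.5000 px.
3207 − 2672.5000 = 534.5000 px of bars.
Bar area = 534.5000 × 4276 ≈ 2285522 px.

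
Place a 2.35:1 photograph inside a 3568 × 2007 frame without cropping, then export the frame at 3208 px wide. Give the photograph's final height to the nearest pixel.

Fitted into 3568×2007, the photograph spans the width; its height is 3568 / 2.350 ≈ 1518.30 px.
Scaling 3568 → 3208 is ×0.8991, so the height becomes 1518.30 × 0.8991 ≈ 1365.11 px.

1365 px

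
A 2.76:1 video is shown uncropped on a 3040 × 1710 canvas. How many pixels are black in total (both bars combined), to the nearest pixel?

Since 2.760 > 1.778, the video is width-limited.
That makes the image 1101.4493 px tall (3040 / 2.760).
1710 − 1101.4493 = 608.5507 px of bars.
Bar area = 608.5507 × 3040 ≈ 1849994 px.

1849994 pixels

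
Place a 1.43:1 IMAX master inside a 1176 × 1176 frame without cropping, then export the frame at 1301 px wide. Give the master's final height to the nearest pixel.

Fitted into 1176×1176, the master spans the width; its height is 1176 / 1.430 ≈ 822.38 px.
Resizing to 1301 px wide multiplies everything by 1.1063: 822.38 → 909.79 px.

910 px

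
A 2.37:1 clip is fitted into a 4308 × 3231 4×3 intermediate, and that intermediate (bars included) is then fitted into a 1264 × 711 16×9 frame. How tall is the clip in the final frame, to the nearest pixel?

2.37:1 in 4308×3231: fills the width, so the clip is 4308.00 × 1817.72.
4×3 in 1264×711: fills the height, so the intermediate becomes 948.00 × 711.00 — a scale of ×0.2201.
The clip scales with it: height 1817.72 × 0.2201 ≈ 400.00.

400 px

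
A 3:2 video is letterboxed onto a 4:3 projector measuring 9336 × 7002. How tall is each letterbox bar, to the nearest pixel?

389 px

Since 1.500 > 1.333, the video is width-limited.
The video is 9336 × 2/3 ≈ 6224.00 px tall.
Leftover height: 7002 − 6224.00 = 778.00 px → 389.00 each side.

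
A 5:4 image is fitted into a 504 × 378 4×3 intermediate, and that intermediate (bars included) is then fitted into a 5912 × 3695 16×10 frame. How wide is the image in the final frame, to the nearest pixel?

First fit — 5:4 into 504×378 spans the height: 472.50 × 378.00.
The 4×3 canvas is height-limited in 5912×3695, giving 4926.67 × 3695.00; scale factor 9.7751.
Applying the same ×9.7751: 472.50 → 4618.75.

4619 px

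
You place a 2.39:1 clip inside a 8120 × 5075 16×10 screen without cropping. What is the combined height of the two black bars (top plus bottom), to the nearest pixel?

1678 px

2.39:1 (2.390) > 16×10 (1.600), so the clip fills the width.
The clip is 8120 / 2.390 ≈ 3397.49 px tall.
5075 − 3397.49 = 1677.51 px of bars.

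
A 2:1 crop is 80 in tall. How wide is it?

160 in

At 2:1, 80·2/1 ≈ 160.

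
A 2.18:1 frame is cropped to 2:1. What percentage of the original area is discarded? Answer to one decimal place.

8.3%

Going from 2.18:1 to 2:1 means cutting width while keeping height.
Area ratio = (2.000)/(2.180) = 91.74%; the remaining 8.26% is cropped out.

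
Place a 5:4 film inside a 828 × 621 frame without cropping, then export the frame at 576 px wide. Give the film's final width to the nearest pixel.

In the 828×621 frame the film fills the height: width = 621 × 5/4 ≈ 776.25 px.
The frame scales by 576/828 = 0.6957; 776.25 × 0.6957 ≈ 540.00 px.

540 px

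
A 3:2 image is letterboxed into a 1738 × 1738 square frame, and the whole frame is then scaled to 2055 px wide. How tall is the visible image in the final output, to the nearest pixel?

1370 px

Fitted into 1738×1738, the image spans the width; its height is 1738 × 2/3 ≈ 1158.67 px.
Scaling 1738 → 2055 is ×1.1824, so the height becomes 1158.67 × 1.1824 ≈ 1370.00 px.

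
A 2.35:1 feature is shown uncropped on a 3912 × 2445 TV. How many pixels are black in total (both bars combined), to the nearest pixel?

2.35:1 is wider than 16:10, so it spans the full width.
Content height = 3912 / 2.350 ≈ 1664.6809 px.
Black = 2445 − 1664.6809 = 780.3191 px.
That's 780.3191 × 3912 ≈ 3052609 black pixels.

3052609 pixels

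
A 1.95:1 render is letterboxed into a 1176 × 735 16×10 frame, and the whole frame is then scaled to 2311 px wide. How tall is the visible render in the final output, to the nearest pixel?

Fitted into 1176×735, the render spans the width; its height is 1176 / 1.950 ≈ 603.08 px.
The frame scales by 2311/1176 = 1.9651; 603.08 × 1.9651 ≈ 1185.13 px.

1185 px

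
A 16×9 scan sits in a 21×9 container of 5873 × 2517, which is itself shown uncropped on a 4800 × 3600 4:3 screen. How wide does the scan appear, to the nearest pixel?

3657 px

16×9 in 5873×2517: fills the height, so the scan is 4474.67 × 2517.00.
Second fit — the 21×9 canvas into 4800×3600 spans the width: 4800.00 × 2057.14 (×0.8173 from 5873×2517).
The scan scales with it: width 4474.67 × 0.8173 ≈ 3657.14.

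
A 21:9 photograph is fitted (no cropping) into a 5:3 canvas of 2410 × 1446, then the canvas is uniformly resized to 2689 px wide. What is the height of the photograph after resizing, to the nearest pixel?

1152 px

Fitted into 2410×1446, the photograph spans the width; its height is 2410 × 9/21 ≈ 1032.86 px.
The frame scales by 2689/2410 = 1.1158; 1032.86 × 1.1158 ≈ 1152.43 px.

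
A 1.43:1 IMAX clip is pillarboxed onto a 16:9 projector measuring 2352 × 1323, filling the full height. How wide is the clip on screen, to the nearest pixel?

That makes the image 1891.89 px wide (1323 × 1.430).

1892 px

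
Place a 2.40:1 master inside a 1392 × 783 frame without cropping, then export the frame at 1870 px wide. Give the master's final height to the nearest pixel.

779 px

At 1392×783 the master is width-limited, so height = 1392 / 2.400 ≈ 580.00 px.
The frame scales by 1870/1392 = 1.3434; 580.00 × 1.3434 ≈ 779.17 px.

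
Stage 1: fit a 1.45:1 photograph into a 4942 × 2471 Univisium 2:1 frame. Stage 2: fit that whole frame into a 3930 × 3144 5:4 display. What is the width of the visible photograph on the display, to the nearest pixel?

Inside the 4942×2471 canvas the photograph is height-limited at 3582.95 × 2471.00.
The Univisium 2:1 canvas is width-limited in 3930×3144, giving 3930.00 × 1965.00; scale factor 0.7952.
Applying the same ×0.7952: 3582.95 → 2849.25.

2849 px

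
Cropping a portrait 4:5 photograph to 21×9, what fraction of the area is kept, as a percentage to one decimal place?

Going from portrait 4:5 to 21×9 means cutting height while keeping width.
Area ratio = (0.800)/(2.333) = 34.29% retained.

34.3%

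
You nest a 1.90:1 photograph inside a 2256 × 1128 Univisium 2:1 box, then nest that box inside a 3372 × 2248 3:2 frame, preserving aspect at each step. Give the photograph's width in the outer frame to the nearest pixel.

3203 px

Inside the 2256×1128 canvas the photograph is height-limited at 2143.20 × 1128.00.
Second fit — the Univisium 2:1 canvas into 3372×2248 spans the width: 3372.00 × 1686.00 (×1.4947 from 2256×1128).
Applying the same ×1.4947: 2143.20 → 3203.40.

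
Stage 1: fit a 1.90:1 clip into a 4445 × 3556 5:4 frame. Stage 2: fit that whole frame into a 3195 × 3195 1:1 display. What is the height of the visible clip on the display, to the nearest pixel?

Inside the 4445×3556 canvas the clip is width-limited at 4445.00 × 2339.47.
5:4 in 3195×3195: fills the width, so the intermediate becomes 3195.00 × 2556.00 — a scale of ×0.7188.
Applying the same ×0.7188: 2339.47 → 1681.58.

1682 px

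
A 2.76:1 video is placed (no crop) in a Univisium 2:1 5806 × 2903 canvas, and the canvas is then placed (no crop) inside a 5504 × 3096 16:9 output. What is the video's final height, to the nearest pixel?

First fit — 2.76:1 into 5806×2903 spans the width: 5806.00 × 2103.62.
Second fit — the Univisium 2:1 canvas into 5504×3096 spans the width: 5504.00 × 2752.00 (×0.9480 from 5806×2903).
Applying the same ×0.9480: 2103.62 → 1994.20.

1994 px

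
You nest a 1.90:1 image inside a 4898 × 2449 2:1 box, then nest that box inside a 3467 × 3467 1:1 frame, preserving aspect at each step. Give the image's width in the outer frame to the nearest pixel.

3294 px

First fit — 1.90:1 into 4898×2449 spans the height: 4653.10 × 2449.00.
2:1 in 3467×3467: fills the width, so the intermediate becomes 3467.00 × 1733.50 — a scale of ×0.7078.
Applying the same ×0.7078: 4653.10 → 3293.65.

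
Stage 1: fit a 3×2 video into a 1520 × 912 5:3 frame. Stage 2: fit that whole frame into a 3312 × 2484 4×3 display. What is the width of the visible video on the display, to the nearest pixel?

2981 px

First fit — 3×2 into 1520×912 spans the height: 1368.00 × 912.00.
The 5:3 canvas is width-limited in 3312×2484, giving 3312.00 × 1987.20; scale factor 2.1789.
So the video's width is 1368.00 × 2.1789 ≈ 2980.80.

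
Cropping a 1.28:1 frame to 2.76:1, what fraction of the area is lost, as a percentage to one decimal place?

53.6%

Going from 1.28:1 to 2.76:1 means cutting height while keeping width.
Area ratio = (1.280)/(2.760) = 46.38%; the remaining 53.62% is cropped out.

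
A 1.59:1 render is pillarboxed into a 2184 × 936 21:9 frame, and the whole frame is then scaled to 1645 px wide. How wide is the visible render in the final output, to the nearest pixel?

1121 px

At 2184×936 the render is height-limited, so width = 936 × 1.590 ≈ 1488.24 px.
Resizing to 1645 px wide multiplies everything by 0.7532: 1488.24 → 1120.95 px.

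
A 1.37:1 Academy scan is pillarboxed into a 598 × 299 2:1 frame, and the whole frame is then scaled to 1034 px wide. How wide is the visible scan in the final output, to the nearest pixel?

At 598×299 the scan is height-limited, so width = 299 × 1.370 ≈ 409.63 px.
The frame scales by 1034/598 = 1.7291; 409.63 × 1.7291 ≈ 708.29 px.

708 px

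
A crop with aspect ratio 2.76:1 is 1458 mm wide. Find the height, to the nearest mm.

528 mm

At 2.76:1, 1458 / 2.760 ≈ 528.26.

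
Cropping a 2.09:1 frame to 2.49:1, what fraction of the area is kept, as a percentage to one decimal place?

2.49:1 is wider than 2.09:1, so the crop keeps the full width and trims the height.
(2.090)/(2.490) ≈ 0.839 of the area survives.

83.9%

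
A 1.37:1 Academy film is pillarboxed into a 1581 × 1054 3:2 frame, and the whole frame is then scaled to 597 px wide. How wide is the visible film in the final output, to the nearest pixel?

545 px

At 1581×1054 the film is height-limited, so width = 1054 × 1.370 ≈ 1443.98 px.
Scaling 1581 → 597 is ×0.3776, so the width becomes 1443.98 × 0.3776 ≈ 545.26 px.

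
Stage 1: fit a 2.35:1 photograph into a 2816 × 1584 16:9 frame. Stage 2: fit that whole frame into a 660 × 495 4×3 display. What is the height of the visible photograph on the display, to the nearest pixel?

Inside the 2816×1584 canvas the photograph is width-limited at 2816.00 × 1198.30.
The 16:9 canvas is width-limited in 660×495, giving 660.00 × 371.25; scale factor 0.2344.
The photograph scales with it: height 1198.30 × 0.2344 ≈ 280.85.

281 px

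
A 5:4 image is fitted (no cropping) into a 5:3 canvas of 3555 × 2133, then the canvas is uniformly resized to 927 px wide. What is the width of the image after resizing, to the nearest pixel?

695 px

At 3555×2133 the image is height-limited, so width = 2133 × 5/4 ≈ 2666.25 px.
The frame scales by 927/3555 = 0.2608; 2666.25 × 0.2608 ≈ 695.25 px.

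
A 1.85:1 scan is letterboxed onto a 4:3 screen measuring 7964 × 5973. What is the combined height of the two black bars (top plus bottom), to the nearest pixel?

1.85:1 (1.850) > 4:3 (1.333), so the scan fills the width.
The scan is 7964 / 1.850 ≈ 4304.86 px tall.
5973 − 4304.86 = 1668.14 px of bars.

1668 px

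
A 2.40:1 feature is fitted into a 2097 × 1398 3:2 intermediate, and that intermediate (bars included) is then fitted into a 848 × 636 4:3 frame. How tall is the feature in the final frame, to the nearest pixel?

First fit — 2.40:1 into 2097×1398 spans the width: 2097.00 × 873.75.
Second fit — the 3:2 canvas into 848×636 spans the width: 848.00 × 565.33 (×0.4044 from 2097×1398).
The feature scales with it: height 873.75 × 0.4044 ≈ 353.33.

353 px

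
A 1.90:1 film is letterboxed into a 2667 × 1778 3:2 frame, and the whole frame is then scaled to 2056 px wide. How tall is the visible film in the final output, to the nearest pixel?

1082 px

In the 2667×1778 frame the film fills the width: height = 2667 / 1.900 ≈ 1403.68 px.
Scaling 2667 → 2056 is ×0.7709, so the height becomes 1403.68 × 0.7709 ≈ 1082.11 px.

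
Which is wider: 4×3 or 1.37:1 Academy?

4×3 = 1.333 and 1.37; 1.37 > 1.333.

1.37:1 Academy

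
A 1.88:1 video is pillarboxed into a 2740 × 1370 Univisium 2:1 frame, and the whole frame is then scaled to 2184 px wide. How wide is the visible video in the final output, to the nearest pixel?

At 2740×1370 the video is height-limited, so width = 1370 × 1.880 ≈ 2575.60 px.
The frame scales by 2184/2740 = 0.7971; 2575.60 × 0.7971 ≈ 2052.96 px.

2053 px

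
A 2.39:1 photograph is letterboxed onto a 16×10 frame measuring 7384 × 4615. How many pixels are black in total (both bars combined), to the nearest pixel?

2.39:1 (2.390) > 16×10 (1.600), so the photograph fills the width.
The photograph is 7384 / 2.390 ≈ 3089.5397 px tall.
Black = 4615 − 3089.5397 = 1525.4603 px.
That's 1525.4603 × 7384 ≈ 11263998 black pixels.

11263998 pixels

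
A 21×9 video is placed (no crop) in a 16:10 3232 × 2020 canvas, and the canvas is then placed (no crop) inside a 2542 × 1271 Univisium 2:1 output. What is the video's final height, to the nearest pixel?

872 px

Inside the 3232×2020 canvas the video is width-limited at 3232.00 × 1385.14.
Second fit — the 16:10 canvas into 2542×1271 spans the height: 2033.60 × 1271.00 (×0.6292 from 3232×2020).
So the video's height is 1385.14 × 0.6292 ≈ 871.54.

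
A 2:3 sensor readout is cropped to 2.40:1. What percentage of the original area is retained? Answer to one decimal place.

27.8%

2.40:1 is wider than 2:3, so the crop keeps the full width and trims the height.
(0.667)/(2.400) ≈ 0.278 of the area survives.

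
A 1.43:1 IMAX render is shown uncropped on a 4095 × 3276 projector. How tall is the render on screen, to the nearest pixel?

2864 px

1.43:1 IMAX is wider than 5:4, so it spans the full width.
Content height = 4095 / 1.430 ≈ 2863.64 px.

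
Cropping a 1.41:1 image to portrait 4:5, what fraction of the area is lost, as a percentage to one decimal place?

43.3%

Going from 1.41:1 to portrait 4:5 means cutting width while keeping height.
Fraction kept = (0.800)/(1.410) ≈ 56.74%, so 43.26% is lost.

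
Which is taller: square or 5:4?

square

square = 1 and 5:4 = 1.25; 1.25 > 1. The smaller width-to-height ratio is the taller frame.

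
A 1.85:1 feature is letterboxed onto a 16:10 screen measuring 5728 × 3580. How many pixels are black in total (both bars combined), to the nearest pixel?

2771114 pixels

1.85:1 (1.850) > 16:10 (1.600), so the feature fills the width.
The feature is 5728 / 1.850 ≈ 3096.2162 px tall.
Leftover height: 3580 − 3096.2162 = 483.7838 px.
Across the 5728-px span: 483.7838 × 5728 ≈ 2771114 px.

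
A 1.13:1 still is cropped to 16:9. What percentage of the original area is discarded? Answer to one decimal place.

Going from 1.13:1 to 16:9 means cutting height while keeping width.
(1.130)/(1.778) ≈ 0.636 of the area survives, leaving 36.44% discarded.

36.4%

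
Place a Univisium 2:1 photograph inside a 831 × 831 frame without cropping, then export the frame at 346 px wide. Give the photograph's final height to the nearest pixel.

Fitted into 831×831, the photograph spans the width; its height is 831 × 1/2 ≈ 415.50 px.
The frame scales by 346/831 = 0.4164; 415.50 × 0.4164 ≈ 173.00 px.

173 px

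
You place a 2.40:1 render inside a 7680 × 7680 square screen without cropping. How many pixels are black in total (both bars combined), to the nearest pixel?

2.40:1 (2.400) > square (1.000), so the render fills the width.
The render is 7680 / 2.400 ≈ 3200.0000 px tall.
7680 − 3200.0000 = 4480.0000 px of bars.
That's 4480.0000 × 7680 ≈ 34406400 black pixels.

34406400 pixels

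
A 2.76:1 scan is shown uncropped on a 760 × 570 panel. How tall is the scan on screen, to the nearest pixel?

275 px

Since 2.760 > 1.333, the scan is width-limited.
That makes the image 275.36 px tall (760 / 2.760).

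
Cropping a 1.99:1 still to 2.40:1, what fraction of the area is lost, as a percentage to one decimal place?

Going from 1.99:1 to 2.40:1 means cutting height while keeping width.
(1.990)/(2.400) ≈ 0.829 of the area survives, leaving 17.08% discarded.

17.1%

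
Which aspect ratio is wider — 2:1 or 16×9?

2 and 16×9 = 1.778; 2 > 1.778.

2:1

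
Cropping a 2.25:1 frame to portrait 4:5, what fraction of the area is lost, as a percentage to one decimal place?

64.4%

portrait 4:5 is narrower than 2.25:1, so the crop keeps the full height and trims the width.
Fraction kept = (0.800)/(2.250) ≈ 35.56%, so 64.44% is lost.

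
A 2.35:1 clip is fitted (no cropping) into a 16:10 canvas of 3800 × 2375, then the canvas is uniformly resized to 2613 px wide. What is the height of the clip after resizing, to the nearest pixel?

At 3800×2375 the clip is width-limited, so height = 3800 / 2.350 ≈ 1617.02 px.
Scaling 3800 → 2613 is ×0.6876, so the height becomes 1617.02 × 0.6876 ≈ 1111.91 px.

1112 px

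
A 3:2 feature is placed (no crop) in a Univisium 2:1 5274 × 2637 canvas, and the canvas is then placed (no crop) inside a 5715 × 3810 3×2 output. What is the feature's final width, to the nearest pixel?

4286 px

First fit — 3:2 into 5274×2637 spans the height: 3955.50 × 2637.00.
Second fit — the Univisium 2:1 canvas into 5715×3810 spans the width: 5715.00 × 2857.50 (×1.0836 from 5274×2637).
So the feature's width is 3955.50 × 1.0836 ≈ 4286.25.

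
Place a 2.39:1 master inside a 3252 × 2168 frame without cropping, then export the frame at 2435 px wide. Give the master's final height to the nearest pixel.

1019 px

At 3252×2168 the master is width-limited, so height = 3252 / 2.390 ≈ 1360.67 px.
Resizing to 2435 px wide multiplies everything by 0.7488: 1360.67 → 1018.83 px.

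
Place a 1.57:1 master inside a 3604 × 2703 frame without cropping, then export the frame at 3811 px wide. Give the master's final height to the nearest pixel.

Fitted into 3604×2703, the master spans the width; its height is 3604 / 1.570 ≈ 2295.54 px.
The frame scales by 3811/3604 = 1.0574; 2295.54 × 1.0574 ≈ 2427.39 px.

2427 px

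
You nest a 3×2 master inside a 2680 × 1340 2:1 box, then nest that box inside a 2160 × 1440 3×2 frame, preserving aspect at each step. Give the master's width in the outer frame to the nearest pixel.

1620 px

Inside the 2680×1340 canvas the master is height-limited at 2010.00 × 1340.00.
2:1 in 2160×1440: fills the width, so the intermediate becomes 2160.00 × 1080.00 — a scale of ×0.8060.
The master scales with it: width 2010.00 × 0.8060 ≈ 1620.00.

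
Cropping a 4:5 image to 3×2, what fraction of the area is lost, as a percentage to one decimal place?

Going from 4:5 to 3×2 means cutting height while keeping width.
(0.800)/(1.500) ≈ 0.533 of the area survives, leaving 46.67% discarded.

46.7%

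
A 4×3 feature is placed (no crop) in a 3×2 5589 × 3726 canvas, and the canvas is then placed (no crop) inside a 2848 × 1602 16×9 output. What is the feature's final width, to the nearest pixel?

Inside the 5589×3726 canvas the feature is height-limited at 4968.00 × 3726.00.
Second fit — the 3×2 canvas into 2848×1602 spans the height: 2403.00 × 1602.00 (×0.4300 from 5589×3726).
Applying the same ×0.4300: 4968.00 → 2136.00.

2136 px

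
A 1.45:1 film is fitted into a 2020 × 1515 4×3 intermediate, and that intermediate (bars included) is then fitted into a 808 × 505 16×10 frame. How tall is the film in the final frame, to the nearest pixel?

464 px

Inside the 2020×1515 canvas the film is width-limited at 2020.00 × 1393.10.
4×3 in 808×505: fills the height, so the intermediate becomes 673.33 × 505.00 — a scale of ×0.3333.
The film scales with it: height 1393.10 × 0.3333 ≈ 464.37.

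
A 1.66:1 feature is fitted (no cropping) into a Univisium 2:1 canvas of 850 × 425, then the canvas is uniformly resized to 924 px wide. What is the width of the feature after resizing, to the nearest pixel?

At 850×425 the feature is height-limited, so width = 425 × 1.660 ≈ 705.50 px.
Scaling 850 → 924 is ×1.0871, so the width becomes 705.50 × 1.0871 ≈ 766.92 px.

767 px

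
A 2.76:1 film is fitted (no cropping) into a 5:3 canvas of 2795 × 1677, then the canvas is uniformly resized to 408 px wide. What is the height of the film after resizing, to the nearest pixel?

148 px

Fitted into 2795×1677, the film spans the width; its height is 2795 / 2.760 ≈ 1012.68 px.
Scaling 2795 → 408 is ×0.1460, so the height becomes 1012.68 × 0.1460 ≈ 147.83 px.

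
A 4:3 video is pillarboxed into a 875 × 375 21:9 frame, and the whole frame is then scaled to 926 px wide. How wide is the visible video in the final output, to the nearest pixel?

Fitted into 875×375, the video spans the height; its width is 375 × 4/3 ≈ 500.00 px.
Scaling 875 → 926 is ×1.0583, so the width becomes 500.00 × 1.0583 ≈ 529.14 px.

529 px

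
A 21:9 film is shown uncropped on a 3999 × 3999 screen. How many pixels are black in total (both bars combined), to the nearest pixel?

21:9 (2.333) > 1:1 (1.000), so the film fills the width.
Content height = 3999 × 9/21 ≈ 1713.8571 px.
3999 − 1713.8571 = 2285.1429 px of bars.
Across the 3999-px span: 2285.1429 × 3999 ≈ 9138286 px.

9138286 pixels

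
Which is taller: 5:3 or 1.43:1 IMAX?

5:3 = 1.667 and 1.43; 1.667 > 1.43. The smaller width-to-height ratio is the taller frame.

1.43:1 IMAX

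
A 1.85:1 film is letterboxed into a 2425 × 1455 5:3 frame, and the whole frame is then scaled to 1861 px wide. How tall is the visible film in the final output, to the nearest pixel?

At 2425×1455 the film is width-limited, so height = 2425 / 1.850 ≈ 1310.81 px.
Resizing to 1861 px wide multiplies everything by 0.7674: 1310.81 → 1005.95 px.

1006 px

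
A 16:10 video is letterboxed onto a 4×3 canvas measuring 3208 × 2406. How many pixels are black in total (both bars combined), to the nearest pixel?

Since 1.600 > 1.333, the video is width-limited.
Content height = 3208 × 10/16 ≈ 2005.0000 px.
Black = 2406 − 2005.0000 = 401.0000 px.
Bar area = 401.0000 × 3208 ≈ 1286408 px.

1286408 pixels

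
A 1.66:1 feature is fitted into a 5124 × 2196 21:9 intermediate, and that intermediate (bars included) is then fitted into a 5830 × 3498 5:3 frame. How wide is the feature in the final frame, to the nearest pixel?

4148 px

First fit — 1.66:1 into 5124×2196 spans the height: 3645.36 × 2196.00.
The 21:9 canvas is width-limited in 5830×3498, giving 5830.00 × 2498.57; scale factor 1.1378.
So the feature's width is 3645.36 × 1.1378 ≈ 4147.63.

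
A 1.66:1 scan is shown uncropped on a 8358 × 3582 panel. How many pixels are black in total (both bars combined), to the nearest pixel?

1.66:1 (1.660) < 21:9 (2.333), so the scan fills the height.
The scan is 3582 × 1.660 ≈ 5946.1200 px wide.
Black = 8358 − 5946.1200 = 2411.8800 px.
Bar area = 2411.8800 × 3582 ≈ 8639354 px.

8639354 pixels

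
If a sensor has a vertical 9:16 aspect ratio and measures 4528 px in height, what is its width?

4528·9/16 = 2547.

2547 px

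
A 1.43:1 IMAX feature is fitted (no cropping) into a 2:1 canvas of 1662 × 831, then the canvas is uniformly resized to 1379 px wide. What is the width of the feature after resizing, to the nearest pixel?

986 px

In the 1662×831 frame the feature fills the height: width = 831 × 1.430 ≈ 1188.33 px.
The frame scales by 1379/1662 = 0.8297; 1188.33 × 0.8297 ≈ 985.99 px.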